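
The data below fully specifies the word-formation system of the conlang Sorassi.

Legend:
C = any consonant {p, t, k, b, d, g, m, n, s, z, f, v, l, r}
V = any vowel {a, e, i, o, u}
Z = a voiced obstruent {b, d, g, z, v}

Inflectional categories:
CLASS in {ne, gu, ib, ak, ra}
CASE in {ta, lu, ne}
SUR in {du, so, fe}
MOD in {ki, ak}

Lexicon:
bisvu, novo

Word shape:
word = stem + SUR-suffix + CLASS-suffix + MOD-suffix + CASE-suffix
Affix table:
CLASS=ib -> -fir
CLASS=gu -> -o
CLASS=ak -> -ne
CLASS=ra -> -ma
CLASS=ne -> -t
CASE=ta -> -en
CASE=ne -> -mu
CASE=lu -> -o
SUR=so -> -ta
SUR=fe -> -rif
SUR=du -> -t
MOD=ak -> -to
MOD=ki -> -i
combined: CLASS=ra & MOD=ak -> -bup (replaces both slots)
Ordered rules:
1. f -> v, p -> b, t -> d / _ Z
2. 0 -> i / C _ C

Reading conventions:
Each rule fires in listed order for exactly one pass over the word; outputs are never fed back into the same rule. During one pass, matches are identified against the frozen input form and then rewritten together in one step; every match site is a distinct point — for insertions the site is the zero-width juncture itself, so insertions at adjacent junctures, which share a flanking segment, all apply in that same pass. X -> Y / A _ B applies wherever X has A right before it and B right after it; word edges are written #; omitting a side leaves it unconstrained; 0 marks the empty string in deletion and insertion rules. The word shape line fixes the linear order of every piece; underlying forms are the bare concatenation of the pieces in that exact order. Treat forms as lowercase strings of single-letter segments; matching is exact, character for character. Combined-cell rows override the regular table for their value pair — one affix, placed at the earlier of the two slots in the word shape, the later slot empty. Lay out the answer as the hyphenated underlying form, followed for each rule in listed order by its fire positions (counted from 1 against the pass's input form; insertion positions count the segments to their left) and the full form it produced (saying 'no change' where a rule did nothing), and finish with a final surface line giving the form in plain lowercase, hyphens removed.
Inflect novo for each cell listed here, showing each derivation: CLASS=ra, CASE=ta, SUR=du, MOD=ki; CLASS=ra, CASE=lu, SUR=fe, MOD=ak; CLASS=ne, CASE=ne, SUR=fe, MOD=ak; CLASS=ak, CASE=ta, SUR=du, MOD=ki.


cell CLASS=ra, CASE=ta, SUR=du, MOD=ki:
underlying: novo-t-ma-i-en
1. f -> v, p -> b, t -> d / _ Z: no change
2. 0 -> i / C _ C: inserts after position(s) 5: novotimaien
surface: novotimaien

cell CLASS=ra, CASE=lu, SUR=fe, MOD=ak:
underlying: novo-rif-bup-o
1. f -> v, p -> b, t -> d / _ Z: fires at position(s) 7: novorivbupo
2. 0 -> i / C _ C: inserts after position(s) 7: novorivibupo
surface: novorivibupo

cell CLASS=ne, CASE=ne, SUR=fe, MOD=ak:
underlying: novo-rif-t-to-mu
1. f -> v, p -> b, t -> d / _ Z: no change
2. 0 -> i / C _ C: inserts after position(s) 7, 8: novorifititomu
surface: novorifititomu

cell CLASS=ak, CASE=ta, SUR=du, MOD=ki:
underlying: novo-t-ne-i-en
1. f -> v, p -> b, t -> d / _ Z: no change
2. 0 -> i / C _ C: inserts after position(s) 5: novotineien
surface: novotineien


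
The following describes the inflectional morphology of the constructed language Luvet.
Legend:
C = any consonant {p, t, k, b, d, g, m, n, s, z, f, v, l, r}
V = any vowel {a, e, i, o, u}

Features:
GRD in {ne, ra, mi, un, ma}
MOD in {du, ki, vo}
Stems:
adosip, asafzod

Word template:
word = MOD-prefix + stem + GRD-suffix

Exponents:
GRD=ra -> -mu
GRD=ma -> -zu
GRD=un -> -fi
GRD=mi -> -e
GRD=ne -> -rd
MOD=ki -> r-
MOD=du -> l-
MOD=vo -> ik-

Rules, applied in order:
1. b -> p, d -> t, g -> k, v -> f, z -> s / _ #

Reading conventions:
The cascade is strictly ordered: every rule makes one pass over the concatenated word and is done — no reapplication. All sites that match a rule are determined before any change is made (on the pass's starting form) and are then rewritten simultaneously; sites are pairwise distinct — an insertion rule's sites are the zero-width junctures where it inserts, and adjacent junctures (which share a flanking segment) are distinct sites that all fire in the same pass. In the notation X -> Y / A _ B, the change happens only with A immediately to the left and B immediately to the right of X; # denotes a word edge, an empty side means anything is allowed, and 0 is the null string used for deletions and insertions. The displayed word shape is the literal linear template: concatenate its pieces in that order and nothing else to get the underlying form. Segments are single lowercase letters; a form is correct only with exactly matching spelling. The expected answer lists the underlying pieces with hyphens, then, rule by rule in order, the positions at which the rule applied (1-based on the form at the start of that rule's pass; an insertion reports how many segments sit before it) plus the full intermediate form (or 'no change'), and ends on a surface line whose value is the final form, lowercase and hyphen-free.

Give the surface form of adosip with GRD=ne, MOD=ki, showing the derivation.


underlying: r-adosip-rd
1. b -> p, d -> t, g -> k, v -> f, z -> s / _ #: fires at position(s) 9: radosiprt
surface: radosiprt


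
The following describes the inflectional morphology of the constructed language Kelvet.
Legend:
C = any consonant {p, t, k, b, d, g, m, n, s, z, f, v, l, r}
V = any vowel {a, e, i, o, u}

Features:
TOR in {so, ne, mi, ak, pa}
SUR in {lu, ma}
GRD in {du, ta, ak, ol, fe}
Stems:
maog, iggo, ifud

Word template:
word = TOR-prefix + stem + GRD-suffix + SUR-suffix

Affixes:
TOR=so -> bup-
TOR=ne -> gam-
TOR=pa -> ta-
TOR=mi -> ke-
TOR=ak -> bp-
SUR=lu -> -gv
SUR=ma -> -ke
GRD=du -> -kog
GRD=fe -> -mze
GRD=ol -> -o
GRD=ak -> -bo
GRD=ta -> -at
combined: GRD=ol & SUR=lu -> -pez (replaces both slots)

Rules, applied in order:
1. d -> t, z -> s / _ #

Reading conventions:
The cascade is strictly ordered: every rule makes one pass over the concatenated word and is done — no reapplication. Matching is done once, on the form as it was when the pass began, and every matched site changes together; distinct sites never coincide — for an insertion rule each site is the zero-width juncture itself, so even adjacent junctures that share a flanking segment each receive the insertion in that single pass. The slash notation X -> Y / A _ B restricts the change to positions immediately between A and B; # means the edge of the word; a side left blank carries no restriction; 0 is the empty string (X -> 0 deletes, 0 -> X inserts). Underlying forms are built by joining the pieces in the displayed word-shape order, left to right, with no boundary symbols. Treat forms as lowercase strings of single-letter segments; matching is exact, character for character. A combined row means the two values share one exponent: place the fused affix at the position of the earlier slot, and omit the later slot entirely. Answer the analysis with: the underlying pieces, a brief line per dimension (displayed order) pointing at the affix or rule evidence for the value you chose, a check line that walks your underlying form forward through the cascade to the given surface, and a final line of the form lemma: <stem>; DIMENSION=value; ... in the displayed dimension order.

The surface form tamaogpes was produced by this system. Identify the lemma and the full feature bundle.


underlying: ta-maog-pez
TOR=pa - signalled by the affix ta-
SUR=lu - signalled by the combined affix row
GRD=ol - signalled by the combined affix row
check: tamaogpez -> tamaogpes
lemma: maog; TOR=pa; SUR=lu; GRD=ol


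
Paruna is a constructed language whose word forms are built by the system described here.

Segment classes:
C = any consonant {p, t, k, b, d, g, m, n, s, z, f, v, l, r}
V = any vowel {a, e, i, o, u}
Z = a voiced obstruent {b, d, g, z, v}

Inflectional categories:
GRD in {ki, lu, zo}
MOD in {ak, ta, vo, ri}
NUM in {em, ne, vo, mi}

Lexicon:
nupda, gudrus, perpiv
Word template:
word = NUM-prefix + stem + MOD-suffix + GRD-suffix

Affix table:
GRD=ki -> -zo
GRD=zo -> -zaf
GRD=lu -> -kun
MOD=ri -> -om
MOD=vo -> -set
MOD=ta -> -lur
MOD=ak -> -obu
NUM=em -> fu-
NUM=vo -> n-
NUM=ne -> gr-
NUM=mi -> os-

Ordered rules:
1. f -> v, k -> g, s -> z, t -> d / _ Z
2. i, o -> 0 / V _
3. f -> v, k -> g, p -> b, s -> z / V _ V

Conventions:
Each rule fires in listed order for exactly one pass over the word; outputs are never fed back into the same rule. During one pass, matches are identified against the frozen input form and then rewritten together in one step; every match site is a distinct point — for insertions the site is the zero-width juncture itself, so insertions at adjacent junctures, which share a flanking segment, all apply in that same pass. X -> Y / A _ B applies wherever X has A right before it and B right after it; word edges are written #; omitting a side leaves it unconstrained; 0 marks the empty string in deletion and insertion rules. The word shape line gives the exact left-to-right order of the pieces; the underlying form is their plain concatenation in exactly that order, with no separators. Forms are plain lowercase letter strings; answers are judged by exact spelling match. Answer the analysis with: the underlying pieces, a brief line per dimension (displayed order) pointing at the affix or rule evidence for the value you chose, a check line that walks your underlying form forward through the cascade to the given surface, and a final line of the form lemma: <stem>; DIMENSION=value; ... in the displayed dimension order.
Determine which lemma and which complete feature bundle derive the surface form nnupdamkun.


underlying: n-nupda-om-kun
GRD=lu - signalled by the affix -kun
MOD=ri - signalled by the affix -om
NUM=vo - signalled by the affix n-
check: nnupdaomkun -> nnupdaomkun -> nnupdamkun -> nnupdamkun
lemma: nupda; GRD=lu; MOD=ri; NUM=vo


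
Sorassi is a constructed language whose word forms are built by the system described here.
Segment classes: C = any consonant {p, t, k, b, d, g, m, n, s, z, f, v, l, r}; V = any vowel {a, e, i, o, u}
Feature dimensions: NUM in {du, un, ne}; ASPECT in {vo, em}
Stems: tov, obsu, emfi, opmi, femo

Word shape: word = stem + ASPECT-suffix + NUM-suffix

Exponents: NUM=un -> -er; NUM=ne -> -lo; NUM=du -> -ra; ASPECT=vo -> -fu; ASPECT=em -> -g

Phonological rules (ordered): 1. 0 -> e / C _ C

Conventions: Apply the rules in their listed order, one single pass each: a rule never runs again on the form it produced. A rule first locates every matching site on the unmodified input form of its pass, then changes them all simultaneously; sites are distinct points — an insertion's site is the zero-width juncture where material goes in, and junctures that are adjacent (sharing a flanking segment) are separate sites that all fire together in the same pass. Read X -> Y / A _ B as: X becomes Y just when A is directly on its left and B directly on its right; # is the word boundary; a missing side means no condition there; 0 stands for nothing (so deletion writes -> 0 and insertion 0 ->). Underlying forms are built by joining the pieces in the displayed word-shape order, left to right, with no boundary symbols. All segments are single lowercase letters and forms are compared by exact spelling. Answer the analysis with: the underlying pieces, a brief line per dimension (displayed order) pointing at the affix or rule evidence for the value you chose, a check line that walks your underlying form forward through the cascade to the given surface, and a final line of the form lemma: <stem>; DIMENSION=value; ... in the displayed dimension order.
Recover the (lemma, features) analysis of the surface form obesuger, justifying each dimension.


underlying: obsu-g-er
NUM=un - signalled by the affix -er
ASPECT=em - signalled by the affix -g
check: obsuger -> obesuger
lemma: obsu; NUM=un; ASPECT=em


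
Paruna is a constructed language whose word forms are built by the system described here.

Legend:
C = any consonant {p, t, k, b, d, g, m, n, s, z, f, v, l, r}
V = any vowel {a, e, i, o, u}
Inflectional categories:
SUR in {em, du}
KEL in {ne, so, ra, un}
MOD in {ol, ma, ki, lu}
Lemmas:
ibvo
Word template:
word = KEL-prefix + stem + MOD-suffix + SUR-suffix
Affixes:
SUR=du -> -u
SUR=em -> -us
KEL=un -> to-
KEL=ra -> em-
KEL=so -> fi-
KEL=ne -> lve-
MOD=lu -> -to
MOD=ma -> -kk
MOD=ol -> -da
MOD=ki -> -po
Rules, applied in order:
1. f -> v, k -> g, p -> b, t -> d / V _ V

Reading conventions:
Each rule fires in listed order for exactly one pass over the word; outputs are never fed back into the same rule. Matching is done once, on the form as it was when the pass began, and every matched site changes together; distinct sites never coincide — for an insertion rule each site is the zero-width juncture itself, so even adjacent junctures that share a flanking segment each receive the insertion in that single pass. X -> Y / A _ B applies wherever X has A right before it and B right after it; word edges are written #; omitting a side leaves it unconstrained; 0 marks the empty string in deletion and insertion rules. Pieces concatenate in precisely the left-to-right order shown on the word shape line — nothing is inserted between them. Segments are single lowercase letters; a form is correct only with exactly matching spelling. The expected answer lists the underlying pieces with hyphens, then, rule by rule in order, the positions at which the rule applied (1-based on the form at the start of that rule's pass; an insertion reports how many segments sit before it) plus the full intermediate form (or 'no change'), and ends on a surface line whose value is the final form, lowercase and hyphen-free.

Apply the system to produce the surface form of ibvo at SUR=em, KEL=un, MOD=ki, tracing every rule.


underlying: to-ibvo-po-us
1. f -> v, k -> g, p -> b, t -> d / V _ V: fires at position(s) 7: toibvobous
surface: toibvobous


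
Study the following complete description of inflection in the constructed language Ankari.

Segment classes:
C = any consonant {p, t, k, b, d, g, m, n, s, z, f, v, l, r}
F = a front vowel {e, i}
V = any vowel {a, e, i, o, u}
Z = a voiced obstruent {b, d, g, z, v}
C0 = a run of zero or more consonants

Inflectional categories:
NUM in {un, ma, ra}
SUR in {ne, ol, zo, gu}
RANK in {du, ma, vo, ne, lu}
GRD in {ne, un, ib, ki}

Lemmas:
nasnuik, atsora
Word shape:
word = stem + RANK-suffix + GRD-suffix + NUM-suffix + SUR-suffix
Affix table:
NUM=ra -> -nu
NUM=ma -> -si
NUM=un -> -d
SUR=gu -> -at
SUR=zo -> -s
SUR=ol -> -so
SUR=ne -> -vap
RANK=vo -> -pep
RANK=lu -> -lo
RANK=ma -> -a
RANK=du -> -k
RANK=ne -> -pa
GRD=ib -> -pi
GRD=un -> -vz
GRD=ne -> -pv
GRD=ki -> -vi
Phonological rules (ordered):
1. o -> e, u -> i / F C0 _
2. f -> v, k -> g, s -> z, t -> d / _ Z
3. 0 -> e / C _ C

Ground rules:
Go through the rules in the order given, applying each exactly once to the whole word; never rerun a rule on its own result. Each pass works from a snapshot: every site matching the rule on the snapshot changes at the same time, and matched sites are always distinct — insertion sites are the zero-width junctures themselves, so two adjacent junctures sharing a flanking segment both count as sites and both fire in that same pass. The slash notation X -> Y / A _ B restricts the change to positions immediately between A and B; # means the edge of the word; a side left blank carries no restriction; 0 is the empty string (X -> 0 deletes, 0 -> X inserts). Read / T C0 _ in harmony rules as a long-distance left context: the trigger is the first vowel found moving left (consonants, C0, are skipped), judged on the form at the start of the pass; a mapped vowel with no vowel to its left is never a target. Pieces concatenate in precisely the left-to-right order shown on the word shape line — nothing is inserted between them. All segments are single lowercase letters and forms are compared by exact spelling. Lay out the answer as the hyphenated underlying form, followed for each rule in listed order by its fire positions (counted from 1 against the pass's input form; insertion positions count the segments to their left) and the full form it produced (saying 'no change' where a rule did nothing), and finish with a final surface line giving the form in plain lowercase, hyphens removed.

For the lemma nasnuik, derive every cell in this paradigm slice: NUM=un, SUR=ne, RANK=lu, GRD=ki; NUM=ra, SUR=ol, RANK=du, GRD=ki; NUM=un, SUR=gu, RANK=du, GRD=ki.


cell NUM=un, SUR=ne, RANK=lu, GRD=ki:
underlying: nasnuik-lo-vi-d-vap
1. o -> e, u -> i / F C0 _: fires at position(s) 9: nasnuiklevidvap
2. f -> v, k -> g, s -> z, t -> d / _ Z: no change
3. 0 -> e / C _ C: inserts after position(s) 3, 7, 12: nasenuikelevidevap
surface: nasenuikelevidevap

cell NUM=ra, SUR=ol, RANK=du, GRD=ki:
underlying: nasnuik-k-vi-nu-so
1. o -> e, u -> i / F C0 _: fires at position(s) 12: nasnuikkviniso
2. f -> v, k -> g, s -> z, t -> d / _ Z: fires at position(s) 8: nasnuikgviniso
3. 0 -> e / C _ C: inserts after position(s) 3, 7, 8: nasenuikegeviniso
surface: nasenuikegeviniso

cell NUM=un, SUR=gu, RANK=du, GRD=ki:
underlying: nasnuik-k-vi-d-at
1. o -> e, u -> i / F C0 _: no change
2. f -> v, k -> g, s -> z, t -> d / _ Z: fires at position(s) 8: nasnuikgvidat
3. 0 -> e / C _ C: inserts after position(s) 3, 7, 8: nasenuikegevidat
surface: nasenuikegevidat


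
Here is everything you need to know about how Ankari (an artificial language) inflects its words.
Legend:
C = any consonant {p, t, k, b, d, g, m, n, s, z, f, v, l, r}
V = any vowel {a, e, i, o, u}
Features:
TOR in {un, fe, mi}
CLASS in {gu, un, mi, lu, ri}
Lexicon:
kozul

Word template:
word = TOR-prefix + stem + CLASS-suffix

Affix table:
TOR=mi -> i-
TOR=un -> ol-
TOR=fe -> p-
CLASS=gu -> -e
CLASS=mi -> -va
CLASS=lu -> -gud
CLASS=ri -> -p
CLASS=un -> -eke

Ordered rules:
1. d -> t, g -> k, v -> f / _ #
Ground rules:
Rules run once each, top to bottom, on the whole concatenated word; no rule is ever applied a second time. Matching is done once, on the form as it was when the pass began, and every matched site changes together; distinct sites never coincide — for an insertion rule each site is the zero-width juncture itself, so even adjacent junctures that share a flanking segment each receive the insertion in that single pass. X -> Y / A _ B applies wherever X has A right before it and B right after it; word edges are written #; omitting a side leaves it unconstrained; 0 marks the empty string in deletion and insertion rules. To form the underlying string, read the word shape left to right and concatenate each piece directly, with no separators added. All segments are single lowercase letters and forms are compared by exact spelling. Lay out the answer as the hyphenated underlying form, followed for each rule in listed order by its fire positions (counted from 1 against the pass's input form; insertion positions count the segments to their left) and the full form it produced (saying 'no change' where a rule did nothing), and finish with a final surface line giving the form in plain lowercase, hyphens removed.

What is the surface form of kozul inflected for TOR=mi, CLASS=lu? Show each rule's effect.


underlying: i-kozul-gud
1. d -> t, g -> k, v -> f / _ #: fires at position(s) 9: ikozulgut
surface: ikozulgut


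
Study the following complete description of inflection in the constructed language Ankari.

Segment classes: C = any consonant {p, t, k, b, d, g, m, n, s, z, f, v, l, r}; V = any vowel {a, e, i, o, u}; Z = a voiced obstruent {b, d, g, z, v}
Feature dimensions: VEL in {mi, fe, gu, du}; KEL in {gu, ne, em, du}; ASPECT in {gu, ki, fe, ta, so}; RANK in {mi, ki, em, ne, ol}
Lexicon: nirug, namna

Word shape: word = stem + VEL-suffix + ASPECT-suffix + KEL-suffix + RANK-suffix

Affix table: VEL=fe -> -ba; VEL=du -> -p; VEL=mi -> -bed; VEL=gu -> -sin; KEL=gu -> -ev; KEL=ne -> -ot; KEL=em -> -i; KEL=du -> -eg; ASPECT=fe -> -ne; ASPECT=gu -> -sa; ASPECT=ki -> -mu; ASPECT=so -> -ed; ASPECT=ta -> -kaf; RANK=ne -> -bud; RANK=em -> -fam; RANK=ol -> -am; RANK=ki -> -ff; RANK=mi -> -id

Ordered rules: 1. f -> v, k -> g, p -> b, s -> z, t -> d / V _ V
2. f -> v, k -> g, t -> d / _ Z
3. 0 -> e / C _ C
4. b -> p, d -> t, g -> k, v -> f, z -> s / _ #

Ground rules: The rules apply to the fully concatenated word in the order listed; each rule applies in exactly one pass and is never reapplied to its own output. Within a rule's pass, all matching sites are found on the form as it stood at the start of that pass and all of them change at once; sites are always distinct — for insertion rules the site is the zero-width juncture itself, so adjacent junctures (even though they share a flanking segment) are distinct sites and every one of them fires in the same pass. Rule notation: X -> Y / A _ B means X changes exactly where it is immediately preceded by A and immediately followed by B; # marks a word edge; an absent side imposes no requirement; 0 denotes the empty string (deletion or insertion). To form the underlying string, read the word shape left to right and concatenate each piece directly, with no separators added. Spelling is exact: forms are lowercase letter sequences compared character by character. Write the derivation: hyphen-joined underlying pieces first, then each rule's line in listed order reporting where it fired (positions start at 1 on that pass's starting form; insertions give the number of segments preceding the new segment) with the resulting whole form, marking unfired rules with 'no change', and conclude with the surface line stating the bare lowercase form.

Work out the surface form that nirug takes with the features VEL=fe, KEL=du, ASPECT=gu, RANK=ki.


underlying: nirug-ba-sa-eg-ff
1. f -> v, k -> g, p -> b, s -> z, t -> d / V _ V: fires at position(s) 8: nirugbazaegff
2. f -> v, k -> g, t -> d / _ Z: no change
3. 0 -> e / C _ C: inserts after position(s) 5, 11, 12: nirugebazaegefef
4. b -> p, d -> t, g -> k, v -> f, z -> s / _ #: no change
surface: nirugebazaegefef


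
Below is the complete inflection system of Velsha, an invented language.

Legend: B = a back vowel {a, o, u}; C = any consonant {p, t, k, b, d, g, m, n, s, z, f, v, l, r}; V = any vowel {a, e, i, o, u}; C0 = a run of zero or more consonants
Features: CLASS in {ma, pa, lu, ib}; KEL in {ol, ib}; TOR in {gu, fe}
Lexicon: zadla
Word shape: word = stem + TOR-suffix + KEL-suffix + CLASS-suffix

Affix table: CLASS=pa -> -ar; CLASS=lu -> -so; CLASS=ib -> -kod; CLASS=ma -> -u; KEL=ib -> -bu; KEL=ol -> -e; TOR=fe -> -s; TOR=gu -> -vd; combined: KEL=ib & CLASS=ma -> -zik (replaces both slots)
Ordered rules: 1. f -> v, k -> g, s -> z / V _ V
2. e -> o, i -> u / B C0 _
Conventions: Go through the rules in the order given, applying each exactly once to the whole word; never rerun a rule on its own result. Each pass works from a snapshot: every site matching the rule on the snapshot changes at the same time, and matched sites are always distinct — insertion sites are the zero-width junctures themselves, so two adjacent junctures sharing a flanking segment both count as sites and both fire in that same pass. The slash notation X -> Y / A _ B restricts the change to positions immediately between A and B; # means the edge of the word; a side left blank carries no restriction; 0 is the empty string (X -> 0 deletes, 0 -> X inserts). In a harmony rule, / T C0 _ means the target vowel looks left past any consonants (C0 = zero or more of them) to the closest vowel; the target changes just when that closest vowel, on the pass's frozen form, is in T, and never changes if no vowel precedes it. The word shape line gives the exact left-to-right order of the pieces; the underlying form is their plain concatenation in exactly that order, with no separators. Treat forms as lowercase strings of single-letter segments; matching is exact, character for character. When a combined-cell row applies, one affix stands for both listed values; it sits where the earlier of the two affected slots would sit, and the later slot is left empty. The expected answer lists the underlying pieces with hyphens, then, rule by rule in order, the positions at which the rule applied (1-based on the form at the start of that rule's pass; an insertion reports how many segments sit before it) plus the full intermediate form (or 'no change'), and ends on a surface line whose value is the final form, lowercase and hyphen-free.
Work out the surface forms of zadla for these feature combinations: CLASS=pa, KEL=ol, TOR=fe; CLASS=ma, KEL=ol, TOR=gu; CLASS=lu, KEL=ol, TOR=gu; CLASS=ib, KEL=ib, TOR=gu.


cell CLASS=pa, KEL=ol, TOR=fe:
underlying: zadla-s-e-ar
1. f -> v, k -> g, s -> z / V _ V: fires at position(s) 6: zadlazear
2. e -> o, i -> u / B C0 _: fires at position(s) 7: zadlazoar
surface: zadlazoar

cell CLASS=ma, KEL=ol, TOR=gu:
underlying: zadla-vd-e-u
1. f -> v, k -> g, s -> z / V _ V: no change
2. e -> o, i -> u / B C0 _: fires at position(s) 8: zadlavdou
surface: zadlavdou

cell CLASS=lu, KEL=ol, TOR=gu:
underlying: zadla-vd-e-so
1. f -> v, k -> g, s -> z / V _ V: fires at position(s) 9: zadlavdezo
2. e -> o, i -> u / B C0 _: fires at position(s) 8: zadlavdozo
surface: zadlavdozo

cell CLASS=ib, KEL=ib, TOR=gu:
underlying: zadla-vd-bu-kod
1. f -> v, k -> g, s -> z / V _ V: fires at position(s) 10: zadlavdbugod
2. e -> o, i -> u / B C0 _: no change
surface: zadlavdbugod


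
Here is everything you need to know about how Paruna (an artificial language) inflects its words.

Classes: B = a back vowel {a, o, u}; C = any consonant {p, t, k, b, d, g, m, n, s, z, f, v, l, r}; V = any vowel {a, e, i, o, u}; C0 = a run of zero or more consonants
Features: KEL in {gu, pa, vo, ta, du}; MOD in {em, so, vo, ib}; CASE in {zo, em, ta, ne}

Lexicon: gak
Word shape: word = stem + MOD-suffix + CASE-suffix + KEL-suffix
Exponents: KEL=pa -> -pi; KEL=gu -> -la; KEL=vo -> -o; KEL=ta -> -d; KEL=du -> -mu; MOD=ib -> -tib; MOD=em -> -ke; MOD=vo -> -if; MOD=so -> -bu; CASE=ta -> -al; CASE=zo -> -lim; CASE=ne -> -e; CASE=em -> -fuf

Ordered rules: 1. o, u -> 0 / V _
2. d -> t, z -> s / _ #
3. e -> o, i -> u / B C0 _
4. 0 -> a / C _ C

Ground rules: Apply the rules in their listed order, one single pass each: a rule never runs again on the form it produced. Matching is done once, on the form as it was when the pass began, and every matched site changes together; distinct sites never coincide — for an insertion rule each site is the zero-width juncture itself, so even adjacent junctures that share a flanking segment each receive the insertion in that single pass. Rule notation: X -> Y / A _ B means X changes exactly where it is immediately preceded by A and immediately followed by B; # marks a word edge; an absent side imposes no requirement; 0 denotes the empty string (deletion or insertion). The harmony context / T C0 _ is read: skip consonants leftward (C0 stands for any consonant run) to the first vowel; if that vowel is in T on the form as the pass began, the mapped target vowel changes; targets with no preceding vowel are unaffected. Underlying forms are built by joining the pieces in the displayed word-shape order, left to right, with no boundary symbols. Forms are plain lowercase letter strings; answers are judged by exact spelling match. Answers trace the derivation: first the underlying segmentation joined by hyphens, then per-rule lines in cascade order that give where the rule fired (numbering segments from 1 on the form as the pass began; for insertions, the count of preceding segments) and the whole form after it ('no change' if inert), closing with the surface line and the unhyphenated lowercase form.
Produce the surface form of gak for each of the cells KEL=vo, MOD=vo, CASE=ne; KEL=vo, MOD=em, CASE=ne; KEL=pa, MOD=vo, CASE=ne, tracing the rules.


cell KEL=vo, MOD=vo, CASE=ne:
underlying: gak-if-e-o
1. o, u -> 0 / V _: fires at position(s) 7: gakife
2. d -> t, z -> s / _ #: no change
3. e -> o, i -> u / B C0 _: fires at position(s) 4: gakufe
4. 0 -> a / C _ C: no change
surface: gakufe

cell KEL=vo, MOD=em, CASE=ne:
underlying: gak-ke-e-o
1. o, u -> 0 / V _: fires at position(s) 7: gakkee
2. d -> t, z -> s / _ #: no change
3. e -> o, i -> u / B C0 _: fires at position(s) 5: gakkoe
4. 0 -> a / C _ C: inserts after position(s) 3: gakakoe
surface: gakakoe

cell KEL=pa, MOD=vo, CASE=ne:
underlying: gak-if-e-pi
1. o, u -> 0 / V _: no change
2. d -> t, z -> s / _ #: no change
3. e -> o, i -> u / B C0 _: fires at position(s) 4: gakufepi
4. 0 -> a / C _ C: no change
surface: gakufepi


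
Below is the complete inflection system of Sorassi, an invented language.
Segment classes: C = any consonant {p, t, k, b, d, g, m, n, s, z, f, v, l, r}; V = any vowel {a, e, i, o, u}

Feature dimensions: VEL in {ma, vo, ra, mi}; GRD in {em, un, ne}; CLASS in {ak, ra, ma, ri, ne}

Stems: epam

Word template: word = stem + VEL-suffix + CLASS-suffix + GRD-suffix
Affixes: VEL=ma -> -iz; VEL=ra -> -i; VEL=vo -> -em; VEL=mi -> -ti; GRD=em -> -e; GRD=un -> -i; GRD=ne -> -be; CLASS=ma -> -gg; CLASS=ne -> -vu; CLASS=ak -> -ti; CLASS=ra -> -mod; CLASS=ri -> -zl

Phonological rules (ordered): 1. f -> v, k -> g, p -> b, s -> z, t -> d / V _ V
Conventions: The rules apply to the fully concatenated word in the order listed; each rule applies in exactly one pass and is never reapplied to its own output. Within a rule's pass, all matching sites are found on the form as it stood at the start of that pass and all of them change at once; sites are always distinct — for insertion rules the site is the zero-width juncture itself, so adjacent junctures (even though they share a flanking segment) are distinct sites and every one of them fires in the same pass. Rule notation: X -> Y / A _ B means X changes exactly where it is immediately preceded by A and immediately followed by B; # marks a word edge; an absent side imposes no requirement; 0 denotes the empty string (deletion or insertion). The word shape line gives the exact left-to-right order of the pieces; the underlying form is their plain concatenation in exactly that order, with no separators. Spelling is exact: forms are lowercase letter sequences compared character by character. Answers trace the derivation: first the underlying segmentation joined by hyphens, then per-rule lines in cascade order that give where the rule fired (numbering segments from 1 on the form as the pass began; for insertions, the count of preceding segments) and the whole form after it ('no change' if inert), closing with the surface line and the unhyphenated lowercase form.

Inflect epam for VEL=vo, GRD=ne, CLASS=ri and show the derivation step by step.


underlying: epam-em-zl-be
1. f -> v, k -> g, p -> b, s -> z, t -> d / V _ V: fires at position(s) 2: ebamemzlbe
surface: ebamemzlbe


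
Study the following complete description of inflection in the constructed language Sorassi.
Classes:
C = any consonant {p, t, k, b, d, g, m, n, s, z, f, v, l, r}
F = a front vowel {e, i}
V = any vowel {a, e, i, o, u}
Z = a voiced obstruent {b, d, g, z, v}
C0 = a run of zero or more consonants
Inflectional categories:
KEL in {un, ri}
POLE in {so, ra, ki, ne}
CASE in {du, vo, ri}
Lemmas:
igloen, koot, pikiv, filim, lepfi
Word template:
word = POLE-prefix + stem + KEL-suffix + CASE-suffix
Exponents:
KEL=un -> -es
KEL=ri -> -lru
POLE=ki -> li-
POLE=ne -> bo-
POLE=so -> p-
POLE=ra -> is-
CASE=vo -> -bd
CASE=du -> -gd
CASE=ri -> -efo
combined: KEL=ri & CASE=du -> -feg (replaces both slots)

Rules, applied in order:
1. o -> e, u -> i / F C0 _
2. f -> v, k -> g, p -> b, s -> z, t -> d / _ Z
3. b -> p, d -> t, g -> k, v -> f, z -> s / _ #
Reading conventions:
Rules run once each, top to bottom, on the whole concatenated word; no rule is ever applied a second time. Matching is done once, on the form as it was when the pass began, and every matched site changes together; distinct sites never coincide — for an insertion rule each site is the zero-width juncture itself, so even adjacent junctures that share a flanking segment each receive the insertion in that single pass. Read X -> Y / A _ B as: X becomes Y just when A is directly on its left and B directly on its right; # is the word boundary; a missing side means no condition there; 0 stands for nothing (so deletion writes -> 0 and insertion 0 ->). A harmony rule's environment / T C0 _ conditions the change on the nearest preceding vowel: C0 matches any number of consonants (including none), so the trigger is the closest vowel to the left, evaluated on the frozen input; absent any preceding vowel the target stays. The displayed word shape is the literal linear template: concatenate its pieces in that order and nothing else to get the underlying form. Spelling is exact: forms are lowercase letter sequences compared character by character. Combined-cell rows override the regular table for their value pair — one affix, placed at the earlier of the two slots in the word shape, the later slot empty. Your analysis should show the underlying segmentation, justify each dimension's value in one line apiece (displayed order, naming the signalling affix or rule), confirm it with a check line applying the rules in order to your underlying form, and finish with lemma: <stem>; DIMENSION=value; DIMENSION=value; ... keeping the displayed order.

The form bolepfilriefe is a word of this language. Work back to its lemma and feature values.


underlying: bo-lepfi-lru-efo
KEL=ri - signalled by the affix -lru
POLE=ne - signalled by the affix bo-
CASE=ri - signalled by the affix -efo
check: bolepfilruefo -> bolepfilriefe -> bolepfilriefe -> bolepfilriefe
lemma: lepfi; KEL=ri; POLE=ne; CASE=ri


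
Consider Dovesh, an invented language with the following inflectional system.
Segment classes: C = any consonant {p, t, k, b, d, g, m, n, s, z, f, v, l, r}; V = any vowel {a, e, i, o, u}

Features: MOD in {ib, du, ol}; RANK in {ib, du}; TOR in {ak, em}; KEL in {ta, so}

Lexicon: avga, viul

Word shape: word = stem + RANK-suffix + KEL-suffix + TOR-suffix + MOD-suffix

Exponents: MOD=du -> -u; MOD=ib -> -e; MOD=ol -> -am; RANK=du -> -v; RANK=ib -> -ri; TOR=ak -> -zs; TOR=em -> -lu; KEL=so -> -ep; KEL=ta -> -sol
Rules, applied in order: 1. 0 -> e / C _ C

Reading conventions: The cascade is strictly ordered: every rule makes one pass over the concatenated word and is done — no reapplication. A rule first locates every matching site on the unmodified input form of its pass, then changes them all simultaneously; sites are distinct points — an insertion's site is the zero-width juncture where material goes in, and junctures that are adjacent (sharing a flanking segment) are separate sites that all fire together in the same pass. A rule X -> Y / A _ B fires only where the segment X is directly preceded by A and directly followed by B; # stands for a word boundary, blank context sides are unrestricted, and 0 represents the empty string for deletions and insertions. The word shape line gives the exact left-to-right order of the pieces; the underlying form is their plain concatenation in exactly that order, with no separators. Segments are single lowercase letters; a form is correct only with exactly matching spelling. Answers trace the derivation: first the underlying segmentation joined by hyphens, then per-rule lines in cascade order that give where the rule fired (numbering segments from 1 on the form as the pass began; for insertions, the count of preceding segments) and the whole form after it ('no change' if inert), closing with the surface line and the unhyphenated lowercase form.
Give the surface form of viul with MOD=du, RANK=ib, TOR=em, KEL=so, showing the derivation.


underlying: viul-ri-ep-lu-u
1. 0 -> e / C _ C: inserts after position(s) 4, 8: viuleriepeluu
surface: viuleriepeluu


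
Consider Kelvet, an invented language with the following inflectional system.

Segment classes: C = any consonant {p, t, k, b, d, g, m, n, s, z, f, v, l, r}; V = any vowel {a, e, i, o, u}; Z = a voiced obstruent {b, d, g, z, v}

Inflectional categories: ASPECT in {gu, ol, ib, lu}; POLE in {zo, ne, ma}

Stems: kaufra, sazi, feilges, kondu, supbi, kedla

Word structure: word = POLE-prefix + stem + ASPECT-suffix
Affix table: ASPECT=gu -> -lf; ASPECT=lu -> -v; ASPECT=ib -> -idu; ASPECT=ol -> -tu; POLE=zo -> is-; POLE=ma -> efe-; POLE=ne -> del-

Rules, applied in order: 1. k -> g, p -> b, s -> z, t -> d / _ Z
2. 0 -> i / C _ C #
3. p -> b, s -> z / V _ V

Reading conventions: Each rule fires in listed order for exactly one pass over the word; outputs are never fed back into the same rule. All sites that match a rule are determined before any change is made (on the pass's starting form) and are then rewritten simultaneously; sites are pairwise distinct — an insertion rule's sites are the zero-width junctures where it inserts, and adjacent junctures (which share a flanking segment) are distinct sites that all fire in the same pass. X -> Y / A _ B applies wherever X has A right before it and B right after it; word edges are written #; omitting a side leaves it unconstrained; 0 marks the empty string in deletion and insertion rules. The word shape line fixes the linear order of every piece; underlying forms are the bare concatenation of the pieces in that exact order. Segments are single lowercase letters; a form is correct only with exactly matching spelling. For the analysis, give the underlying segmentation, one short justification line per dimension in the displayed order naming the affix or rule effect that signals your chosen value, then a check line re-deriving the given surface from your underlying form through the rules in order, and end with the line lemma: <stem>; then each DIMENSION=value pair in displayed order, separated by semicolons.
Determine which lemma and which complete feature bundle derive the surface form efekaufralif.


underlying: efe-kaufra-lf
ASPECT=gu - signalled by the affix -lf
POLE=ma - signalled by the affix efe-
check: efekaufralf -> efekaufralf -> efekaufralif -> efekaufralif
lemma: kaufra; ASPECT=gu; POLE=ma


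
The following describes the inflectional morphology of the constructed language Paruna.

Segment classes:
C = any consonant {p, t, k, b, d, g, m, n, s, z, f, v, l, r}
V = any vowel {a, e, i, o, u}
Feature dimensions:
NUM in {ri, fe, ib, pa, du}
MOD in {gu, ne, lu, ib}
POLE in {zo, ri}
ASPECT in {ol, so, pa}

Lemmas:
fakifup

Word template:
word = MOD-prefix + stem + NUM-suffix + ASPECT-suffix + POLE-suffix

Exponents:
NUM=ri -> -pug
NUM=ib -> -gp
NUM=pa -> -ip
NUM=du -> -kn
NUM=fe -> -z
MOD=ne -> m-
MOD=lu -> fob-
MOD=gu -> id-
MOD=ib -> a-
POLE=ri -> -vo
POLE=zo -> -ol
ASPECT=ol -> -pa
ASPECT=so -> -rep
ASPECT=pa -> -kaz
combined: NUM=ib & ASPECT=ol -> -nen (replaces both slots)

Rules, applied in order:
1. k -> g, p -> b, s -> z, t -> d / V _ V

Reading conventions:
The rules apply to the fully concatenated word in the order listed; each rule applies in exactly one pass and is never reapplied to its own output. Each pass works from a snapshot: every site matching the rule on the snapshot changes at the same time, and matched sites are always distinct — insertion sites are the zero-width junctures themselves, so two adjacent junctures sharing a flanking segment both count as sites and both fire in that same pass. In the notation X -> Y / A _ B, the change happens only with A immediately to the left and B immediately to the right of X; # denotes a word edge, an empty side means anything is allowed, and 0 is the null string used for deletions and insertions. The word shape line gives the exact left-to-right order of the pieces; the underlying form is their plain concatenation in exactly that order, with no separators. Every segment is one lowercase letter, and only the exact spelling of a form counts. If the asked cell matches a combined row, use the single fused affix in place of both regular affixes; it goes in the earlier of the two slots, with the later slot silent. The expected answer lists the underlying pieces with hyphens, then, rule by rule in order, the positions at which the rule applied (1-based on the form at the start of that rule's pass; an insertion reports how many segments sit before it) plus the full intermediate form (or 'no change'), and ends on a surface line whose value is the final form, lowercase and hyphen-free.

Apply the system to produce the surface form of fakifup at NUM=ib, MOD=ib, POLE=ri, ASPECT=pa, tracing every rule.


underlying: a-fakifup-gp-kaz-vo
1. k -> g, p -> b, s -> z, t -> d / V _ V: fires at position(s) 4: afagifupgpkazvo
surface: afagifupgpkazvo
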